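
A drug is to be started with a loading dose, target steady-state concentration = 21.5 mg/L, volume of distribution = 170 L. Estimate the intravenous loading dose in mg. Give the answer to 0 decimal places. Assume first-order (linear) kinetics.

3655 mg

LD = Css × Vd = 21.5 × 170 = 3655 mg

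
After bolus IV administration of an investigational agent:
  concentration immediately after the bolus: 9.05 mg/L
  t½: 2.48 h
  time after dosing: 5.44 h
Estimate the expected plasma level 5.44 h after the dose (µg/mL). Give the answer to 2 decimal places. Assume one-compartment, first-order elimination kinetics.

1.98 µg/mL

k = ln2 / t½ = 0.693147 / 2.48 = 0.2795 h⁻¹
C = C₀ · e^(−k·t) = 9.050 × e^(−0.2795 × 5.44)
  = 9.050 × 0.2186 = 1.978 mg/L
(1.978 mg/L = 1.978 µg/mL)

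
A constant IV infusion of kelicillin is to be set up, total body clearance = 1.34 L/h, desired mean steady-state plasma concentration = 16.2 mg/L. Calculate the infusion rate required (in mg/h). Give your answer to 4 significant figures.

21.71 mg/h

At steady state, infusion rate R₀ = Css × CL = 16.2 × 1.340 = 21.71 mg/h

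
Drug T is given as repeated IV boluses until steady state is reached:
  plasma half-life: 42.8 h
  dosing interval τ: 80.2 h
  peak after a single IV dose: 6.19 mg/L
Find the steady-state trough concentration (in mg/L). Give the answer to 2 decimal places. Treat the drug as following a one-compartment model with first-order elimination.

k = ln2 / t½ = 0.693147 / 42.8 = 0.01620 h⁻¹
e^(−kτ) = e^(−0.01620 × 80.2) = 0.2727
Accumulation ratio R = 1 / (1 − e^(−kτ)) = 1 / (1 − 0.2727) = 1.375
Steady-state trough = C₀ × R × e^(−kτ) = 6.19 × 1.375 × 0.2727 = 2.321 mg/L

2.32 mg/L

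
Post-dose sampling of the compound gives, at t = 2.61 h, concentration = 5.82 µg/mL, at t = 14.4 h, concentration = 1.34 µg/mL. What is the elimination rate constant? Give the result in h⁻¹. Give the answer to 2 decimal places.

0.12 h⁻¹

k = ln(C₁/C₂) / (t₂ − t₁) = ln(5.82/1.34) / (14.4 − 2.61)
  = 1.469 / 11.79 = 0.1246 h⁻¹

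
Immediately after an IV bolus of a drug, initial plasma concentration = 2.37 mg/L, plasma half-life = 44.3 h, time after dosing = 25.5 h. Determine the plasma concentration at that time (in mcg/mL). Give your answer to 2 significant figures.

1.6 mcg/mL

k = ln2 / t½ = 0.693147 / 44.3 = 0.01565 h⁻¹
C = C₀ · e^(−k·t) = 2.370 × e^(−0.01565 × 25.5)
  = 2.370 × 0.6709 = 1.590 mg/L
(1.590 mg/L = 1.590 mcg/mL)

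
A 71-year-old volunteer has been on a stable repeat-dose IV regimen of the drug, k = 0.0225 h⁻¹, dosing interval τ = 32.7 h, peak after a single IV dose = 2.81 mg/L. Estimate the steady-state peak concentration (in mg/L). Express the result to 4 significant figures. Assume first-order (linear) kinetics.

5.395 mg/L

e^(−kτ) = e^(−0.02250 × 32.7) = 0.4791
Accumulation ratio R = 1 / (1 − e^(−kτ)) = 1 / (1 − 0.4791) = 1.920
Steady-state peak = C₀ × R = 2.81 × 1.920 = 5.395 mg/L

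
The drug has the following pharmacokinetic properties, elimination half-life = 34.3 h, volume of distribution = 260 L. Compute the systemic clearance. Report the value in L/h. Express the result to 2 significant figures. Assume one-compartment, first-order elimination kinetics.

5.3 L/h

k = ln2 / t½ = 0.693147 / 34.3 = 0.02021 h⁻¹
CL = k × Vd = 0.02021 × 260 = 5.255 L/h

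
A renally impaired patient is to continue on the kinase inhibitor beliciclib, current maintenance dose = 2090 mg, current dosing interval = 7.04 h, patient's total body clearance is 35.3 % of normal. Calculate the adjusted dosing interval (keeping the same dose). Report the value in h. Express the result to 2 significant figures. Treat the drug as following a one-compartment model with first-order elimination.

To keep the same average steady-state level, dosing rate must scale with clearance.
CL ratio = 35.3 / 100 = 0.3530
New interval (same dose) = 7.04 / 0.3530 = 19.94 h

20 h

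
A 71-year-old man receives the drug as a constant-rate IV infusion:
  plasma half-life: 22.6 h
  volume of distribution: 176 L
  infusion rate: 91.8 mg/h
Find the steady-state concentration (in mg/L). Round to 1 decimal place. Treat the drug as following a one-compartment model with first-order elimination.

17.0 mg/L

k = ln2 / t½ = 0.693147 / 22.6 = 0.03067 h⁻¹
CL = k × Vd = 0.03067 × 176 = 5.398 L/h
At steady state Css = R₀ / CL = 91.8 / 5.398 = 17.01 mg/L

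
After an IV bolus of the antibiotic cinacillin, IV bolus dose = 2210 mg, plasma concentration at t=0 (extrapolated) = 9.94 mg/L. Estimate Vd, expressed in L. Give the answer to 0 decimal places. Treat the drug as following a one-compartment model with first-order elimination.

222 L

Vd = Dose / C₀ = 2210 / 9.94 = 222.3 L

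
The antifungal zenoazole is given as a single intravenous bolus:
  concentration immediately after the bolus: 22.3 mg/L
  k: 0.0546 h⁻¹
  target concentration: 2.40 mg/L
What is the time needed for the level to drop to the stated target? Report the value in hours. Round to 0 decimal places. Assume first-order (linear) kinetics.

41 h

t = ln(C₀ / C) / k = ln(22.30 / 2.40) / 0.05460
  = ln(9.292) / 0.05460 = 2.229 / 0.05460 = 40.82 h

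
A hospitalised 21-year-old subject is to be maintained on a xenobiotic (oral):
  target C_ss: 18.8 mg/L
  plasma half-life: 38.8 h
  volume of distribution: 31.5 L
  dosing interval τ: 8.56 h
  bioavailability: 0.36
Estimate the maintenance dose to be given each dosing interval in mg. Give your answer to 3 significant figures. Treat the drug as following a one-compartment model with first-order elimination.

k = ln2 / t½ = 0.693147 / 38.8 = 0.01786 h⁻¹
CL = k × Vd = 0.01786 × 31.5 = 0.5626 L/h
At steady state, F × (Dose/τ) = Css × CL.
Dose = Css × CL × τ / F = 18.8 × 0.5626 × 8.56 / 0.36 = 251.5 mg

252 mg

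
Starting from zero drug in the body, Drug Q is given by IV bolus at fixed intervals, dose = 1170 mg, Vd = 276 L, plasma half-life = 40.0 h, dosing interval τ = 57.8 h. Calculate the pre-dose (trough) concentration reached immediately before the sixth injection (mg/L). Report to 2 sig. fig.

C₀ per dose = Dose / Vd = 1170 / 276 = 4.239 mg/L
k = ln2 / t½ = 0.693147 / 40.0 = 0.01733 h⁻¹
Fraction remaining after one interval: r = e^(−kτ) = e^(−0.01733 × 57.8) = 0.3673
Before dose 6, 5 doses have been given (aged 1τ, 2τ, 3τ, 4τ, 5τ).
C_trough = C₀ × (r + r² + … + r^5) = C₀ × r(1−r^5)/(1−r)
        = 4.239 × 0.3673 × (1 − 0.006685) / (1 − 0.3673) = 2.444 mg/L

2.4 mg/L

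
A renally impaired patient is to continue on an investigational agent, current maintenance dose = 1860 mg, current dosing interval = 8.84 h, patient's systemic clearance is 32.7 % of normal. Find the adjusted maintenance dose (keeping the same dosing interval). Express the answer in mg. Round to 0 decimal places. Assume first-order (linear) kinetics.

To keep the same average steady-state level, dosing rate must scale with clearance.
CL ratio = 32.7 / 100 = 0.3270
New dose (same interval) = 1860 × 0.3270 = 608.2 mg

608 mg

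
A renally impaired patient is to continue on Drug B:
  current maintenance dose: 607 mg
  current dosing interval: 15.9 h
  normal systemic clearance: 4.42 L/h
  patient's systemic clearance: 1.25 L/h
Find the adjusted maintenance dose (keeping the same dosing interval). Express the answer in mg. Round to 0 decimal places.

172 mg

To keep the same average steady-state level, dosing rate must scale with clearance.
CL ratio = 1.25 / 4.42 = 0.2828
New dose (same interval) = 607 × 0.2828 = 171.7 mg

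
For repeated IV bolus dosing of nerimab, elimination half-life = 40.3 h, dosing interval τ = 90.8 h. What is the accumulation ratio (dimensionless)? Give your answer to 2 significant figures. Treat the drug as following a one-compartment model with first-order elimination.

1.3

k = ln2 / t½ = 0.693147 / 40.3 = 0.01720 h⁻¹
e^(−kτ) = e^(−0.01720 × 90.8) = 0.2098
Accumulation ratio R = 1 / (1 − e^(−kτ)) = 1 / (1 − 0.2098) = 1.266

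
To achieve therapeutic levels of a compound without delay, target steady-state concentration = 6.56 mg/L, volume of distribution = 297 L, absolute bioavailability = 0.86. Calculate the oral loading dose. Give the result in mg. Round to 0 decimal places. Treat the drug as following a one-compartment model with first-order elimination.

LD = Css × Vd / F = 6.56 × 297 / 0.86 = 2265 mg

2265 mg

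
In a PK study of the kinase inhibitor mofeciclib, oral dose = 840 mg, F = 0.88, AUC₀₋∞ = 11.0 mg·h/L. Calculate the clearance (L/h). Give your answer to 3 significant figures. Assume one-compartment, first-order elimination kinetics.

CL = F·Dose / AUC = 0.88 × 840 / 11.0 = 67.20 L/h

67.2 L/h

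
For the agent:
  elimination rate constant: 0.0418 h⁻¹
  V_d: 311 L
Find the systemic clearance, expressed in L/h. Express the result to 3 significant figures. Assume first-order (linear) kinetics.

13.0 L/h

CL = k × Vd = 0.0418 × 311 = 13.00 L/h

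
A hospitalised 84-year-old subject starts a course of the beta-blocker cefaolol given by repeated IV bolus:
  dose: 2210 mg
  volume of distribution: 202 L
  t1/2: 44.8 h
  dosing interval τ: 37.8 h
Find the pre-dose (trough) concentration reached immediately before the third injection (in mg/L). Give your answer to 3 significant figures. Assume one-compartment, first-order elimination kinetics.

C₀ per dose = Dose / Vd = 2210 / 202 = 10.94 mg/L
k = ln2 / t½ = 0.693147 / 44.8 = 0.01547 h⁻¹
Fraction remaining after one interval: r = e^(−kτ) = e^(−0.01547 × 37.8) = 0.5572
Before dose 3, 2 doses have been given (aged 1τ, 2τ).
C_trough = C₀ × (r + r²) = 10.94 × (0.5572 + 0.3105) = 9.493 mg/L

9.49 mg/L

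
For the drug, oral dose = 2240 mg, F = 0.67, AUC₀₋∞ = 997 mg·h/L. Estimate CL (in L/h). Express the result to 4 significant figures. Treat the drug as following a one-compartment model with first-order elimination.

CL = F·Dose / AUC = 0.67 × 2240 / 997 = 1.505 L/h

1.505 L/h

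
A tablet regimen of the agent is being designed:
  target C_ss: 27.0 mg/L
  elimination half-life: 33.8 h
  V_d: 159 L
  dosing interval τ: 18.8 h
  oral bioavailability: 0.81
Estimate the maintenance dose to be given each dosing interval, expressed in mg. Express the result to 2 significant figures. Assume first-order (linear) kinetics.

k = ln2 / t½ = 0.693147 / 33.8 = 0.02051 h⁻¹
CL = k × Vd = 0.02051 × 159 = 3.261 L/h
At steady state, F × (Dose/τ) = Css × CL.
Dose = Css × CL × τ / F = 27.0 × 3.261 × 18.8 / 0.81 = 2044 mg

2000 mg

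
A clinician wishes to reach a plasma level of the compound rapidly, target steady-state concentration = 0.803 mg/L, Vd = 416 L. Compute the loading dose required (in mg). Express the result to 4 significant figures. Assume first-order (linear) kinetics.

334.0 mg

LD = Css × Vd = 0.803 × 416 = 334.0 mg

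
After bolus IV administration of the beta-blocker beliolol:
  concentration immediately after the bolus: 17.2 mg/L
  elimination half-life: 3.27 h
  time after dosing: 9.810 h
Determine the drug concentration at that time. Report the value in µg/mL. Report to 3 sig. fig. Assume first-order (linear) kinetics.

k = ln2 / t½ = 0.693147 / 3.27 = 0.2120 h⁻¹
t / t½ = 9.810 / 3.27 = 3 half-lives
C = C₀ × (1/2)^3 = 17.20 × 0.1250 = 2.150 mg/L
(2.150 mg/L = 2.150 µg/mL)

2.15 µg/mL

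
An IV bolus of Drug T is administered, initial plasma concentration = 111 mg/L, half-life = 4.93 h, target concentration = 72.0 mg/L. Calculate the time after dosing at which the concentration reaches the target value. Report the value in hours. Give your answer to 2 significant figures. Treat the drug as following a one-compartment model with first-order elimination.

k = ln2 / t½ = 0.693147 / 4.93 = 0.1406 h⁻¹
t = ln(C₀ / C) / k = ln(111.0 / 72.0) / 0.1406
  = ln(1.542) / 0.1406 = 0.4331 / 0.1406 = 3.080 h

3.1 h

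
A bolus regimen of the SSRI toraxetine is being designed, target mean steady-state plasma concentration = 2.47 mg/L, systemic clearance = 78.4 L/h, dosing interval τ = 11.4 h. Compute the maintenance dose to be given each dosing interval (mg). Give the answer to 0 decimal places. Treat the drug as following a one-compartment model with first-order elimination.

2208 mg

At steady state, Dose/τ = Css × CL.
Dose = Css × CL × τ = 2.47 × 78.40 × 11.4 = 2208 mg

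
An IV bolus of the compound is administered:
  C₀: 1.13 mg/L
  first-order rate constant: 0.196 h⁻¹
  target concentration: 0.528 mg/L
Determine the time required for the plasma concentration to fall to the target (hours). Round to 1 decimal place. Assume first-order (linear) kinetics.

3.9 h

t = ln(C₀ / C) / k = ln(1.130 / 0.528) / 0.1960
  = ln(2.140) / 0.1960 = 0.7608 / 0.1960 = 3.882 h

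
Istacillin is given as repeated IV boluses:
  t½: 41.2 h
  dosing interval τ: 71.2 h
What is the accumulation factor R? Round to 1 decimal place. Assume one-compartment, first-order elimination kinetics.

1.4

k = ln2 / t½ = 0.693147 / 41.2 = 0.01682 h⁻¹
e^(−kτ) = e^(−0.01682 × 71.2) = 0.3019
Accumulation ratio R = 1 / (1 − e^(−kτ)) = 1 / (1 − 0.3019) = 1.432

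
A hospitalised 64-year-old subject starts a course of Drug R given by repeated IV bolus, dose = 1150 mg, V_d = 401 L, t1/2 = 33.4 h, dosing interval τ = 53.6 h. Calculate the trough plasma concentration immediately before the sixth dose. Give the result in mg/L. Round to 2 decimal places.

C₀ per dose = Dose / Vd = 1150 / 401 = 2.868 mg/L
k = ln2 / t½ = 0.693147 / 33.4 = 0.02075 h⁻¹
Fraction remaining after one interval: r = e^(−kτ) = e^(−0.02075 × 53.6) = 0.3288
Before dose 6, 5 doses have been given (aged 1τ, 2τ, 3τ, 4τ, 5τ).
C_trough = C₀ × (r + r² + … + r^5) = C₀ × r(1−r^5)/(1−r)
        = 2.868 × 0.3288 × (1 − 0.003843) / (1 − 0.3288) = 1.400 mg/L

1.40 mg/L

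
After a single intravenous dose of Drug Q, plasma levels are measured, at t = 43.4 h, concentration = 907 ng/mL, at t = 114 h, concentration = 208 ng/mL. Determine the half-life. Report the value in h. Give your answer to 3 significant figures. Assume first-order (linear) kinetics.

k = ln(C₁/C₂) / (t₂ − t₁) = ln(907/208) / (114 − 43.4)
  = 1.473 / 70.60 = 0.02086 h⁻¹
t½ = ln2 / k = 0.693147 / 0.02086 = 33.23 h

33.2 h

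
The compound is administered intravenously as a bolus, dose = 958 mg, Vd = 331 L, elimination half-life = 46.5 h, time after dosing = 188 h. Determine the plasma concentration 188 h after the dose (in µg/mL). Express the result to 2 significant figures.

C₀ = Dose / Vd = 958.0 / 331 = 2.894 mg/L
k = ln2 / t½ = 0.693147 / 46.5 = 0.01491 h⁻¹
C = C₀ · e^(−k·t) = 2.894 × e^(−0.01491 × 188)
  = 2.894 × 0.06062 = 0.1754 mg/L
(0.1754 mg/L = 0.1754 µg/mL)

0.18 µg/mL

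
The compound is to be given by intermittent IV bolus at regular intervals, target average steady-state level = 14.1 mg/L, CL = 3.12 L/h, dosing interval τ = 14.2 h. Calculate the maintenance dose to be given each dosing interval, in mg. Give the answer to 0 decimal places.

625 mg

At steady state, Dose/τ = Css × CL.
Dose = Css × CL × τ = 14.1 × 3.120 × 14.2 = 624.7 mg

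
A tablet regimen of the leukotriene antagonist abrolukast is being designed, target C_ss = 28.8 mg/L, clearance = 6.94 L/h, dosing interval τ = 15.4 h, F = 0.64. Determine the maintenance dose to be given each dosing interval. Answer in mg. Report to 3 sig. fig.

4810 mg

At steady state, F × (Dose/τ) = Css × CL.
Dose = Css × CL × τ / F = 28.8 × 6.940 × 15.4 / 0.64 = 4809 mg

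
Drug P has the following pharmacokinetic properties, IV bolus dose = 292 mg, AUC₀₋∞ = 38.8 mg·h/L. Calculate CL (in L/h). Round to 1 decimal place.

CL = Dose / AUC = 292 / 38.8 = 7.526 L/h

7.5 L/h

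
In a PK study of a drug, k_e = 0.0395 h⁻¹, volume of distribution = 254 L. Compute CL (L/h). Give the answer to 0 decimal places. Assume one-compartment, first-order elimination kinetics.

10 L/h

CL = k × Vd = 0.0395 × 254 = 10.03 L/h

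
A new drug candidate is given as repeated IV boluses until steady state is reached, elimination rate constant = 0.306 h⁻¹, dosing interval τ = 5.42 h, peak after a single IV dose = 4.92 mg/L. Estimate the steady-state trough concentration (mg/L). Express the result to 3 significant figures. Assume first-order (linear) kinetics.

1.16 mg/L

e^(−kτ) = e^(−0.3060 × 5.42) = 0.1904
Accumulation ratio R = 1 / (1 − e^(−kτ)) = 1 / (1 − 0.1904) = 1.235
Steady-state trough = C₀ × R × e^(−kτ) = 4.92 × 1.235 × 0.1904 = 1.157 mg/L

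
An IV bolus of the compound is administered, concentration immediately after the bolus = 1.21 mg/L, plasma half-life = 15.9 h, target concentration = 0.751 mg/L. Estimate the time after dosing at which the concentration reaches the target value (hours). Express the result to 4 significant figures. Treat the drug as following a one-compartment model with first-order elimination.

10.94 h

k = ln2 / t½ = 0.693147 / 15.9 = 0.04359 h⁻¹
t = ln(C₀ / C) / k = ln(1.210 / 0.751) / 0.04359
  = ln(1.611) / 0.04359 = 0.4769 / 0.04359 = 10.94 h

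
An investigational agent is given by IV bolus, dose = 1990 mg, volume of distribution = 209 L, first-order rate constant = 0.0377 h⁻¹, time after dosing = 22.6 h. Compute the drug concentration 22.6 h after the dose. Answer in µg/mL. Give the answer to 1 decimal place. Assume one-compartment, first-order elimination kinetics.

4.1 µg/mL

C₀ = Dose / Vd = 1990 / 209 = 9.522 mg/L
C = C₀ · e^(−k·t) = 9.522 × e^(−0.03770 × 22.6)
  = 9.522 × 0.4266 = 4.062 mg/L
(4.062 mg/L = 4.062 µg/mL)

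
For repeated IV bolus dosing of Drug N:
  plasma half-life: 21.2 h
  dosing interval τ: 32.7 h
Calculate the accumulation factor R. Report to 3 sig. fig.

k = ln2 / t½ = 0.693147 / 21.2 = 0.03270 h⁻¹
e^(−kτ) = e^(−0.03270 × 32.7) = 0.3433
Accumulation ratio R = 1 / (1 − e^(−kτ)) = 1 / (1 − 0.3433) = 1.523

1.52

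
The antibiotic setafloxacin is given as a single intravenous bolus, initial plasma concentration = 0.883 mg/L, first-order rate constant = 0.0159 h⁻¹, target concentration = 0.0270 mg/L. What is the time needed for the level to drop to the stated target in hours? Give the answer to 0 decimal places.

219 h

t = ln(C₀ / C) / k = ln(0.8830 / 0.0270) / 0.01590
  = ln(32.70) / 0.01590 = 3.487 / 0.01590 = 219.3 h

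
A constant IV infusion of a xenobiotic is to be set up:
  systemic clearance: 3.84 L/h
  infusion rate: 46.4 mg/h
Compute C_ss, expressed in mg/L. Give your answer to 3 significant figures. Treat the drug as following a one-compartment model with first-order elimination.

12.1 mg/L

At steady state Css = R₀ / CL = 46.4 / 3.840 = 12.08 mg/L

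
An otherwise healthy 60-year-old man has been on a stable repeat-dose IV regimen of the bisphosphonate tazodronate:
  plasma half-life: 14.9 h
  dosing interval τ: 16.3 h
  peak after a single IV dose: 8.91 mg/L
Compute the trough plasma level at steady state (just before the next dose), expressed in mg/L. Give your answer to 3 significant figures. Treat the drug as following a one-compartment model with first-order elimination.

7.85 mg/L

k = ln2 / t½ = 0.693147 / 14.9 = 0.04652 h⁻¹
e^(−kτ) = e^(−0.04652 × 16.3) = 0.4685
Accumulation ratio R = 1 / (1 − e^(−kτ)) = 1 / (1 − 0.4685) = 1.881
Steady-state trough = C₀ × R × e^(−kτ) = 8.91 × 1.881 × 0.4685 = 7.852 mg/L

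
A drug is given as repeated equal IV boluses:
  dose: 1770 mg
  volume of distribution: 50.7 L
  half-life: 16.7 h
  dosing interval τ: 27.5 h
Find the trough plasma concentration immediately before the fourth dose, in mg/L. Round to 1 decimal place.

C₀ per dose = Dose / Vd = 1770 / 50.7 = 34.91 mg/L
k = ln2 / t½ = 0.693147 / 16.7 = 0.04151 h⁻¹
Fraction remaining after one interval: r = e^(−kτ) = e^(−0.04151 × 27.5) = 0.3193
Before dose 4, 3 doses have been given (aged 1τ, 2τ, 3τ).
C_trough = C₀ × (r + r² + … + r^3) = C₀ × r(1−r^3)/(1−r)
        = 34.91 × 0.3193 × (1 − 0.03255) / (1 − 0.3193) = 15.84 mg/L

15.8 mg/L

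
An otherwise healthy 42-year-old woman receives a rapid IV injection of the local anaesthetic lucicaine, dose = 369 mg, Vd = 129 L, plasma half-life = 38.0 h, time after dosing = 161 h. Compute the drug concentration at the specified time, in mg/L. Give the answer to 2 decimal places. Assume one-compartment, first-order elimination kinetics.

0.15 mg/L

C₀ = Dose / Vd = 369.0 / 129 = 2.860 mg/L
k = ln2 / t½ = 0.693147 / 38.0 = 0.01824 h⁻¹
C = C₀ · e^(−k·t) = 2.860 × e^(−0.01824 × 161)
  = 2.860 × 0.05304 = 0.1517 mg/L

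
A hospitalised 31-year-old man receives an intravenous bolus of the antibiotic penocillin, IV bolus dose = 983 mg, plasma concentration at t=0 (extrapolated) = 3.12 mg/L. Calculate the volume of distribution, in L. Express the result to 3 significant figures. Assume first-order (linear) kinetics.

Vd = Dose / C₀ = 983.0 / 3.12 = 315.1 L

315 L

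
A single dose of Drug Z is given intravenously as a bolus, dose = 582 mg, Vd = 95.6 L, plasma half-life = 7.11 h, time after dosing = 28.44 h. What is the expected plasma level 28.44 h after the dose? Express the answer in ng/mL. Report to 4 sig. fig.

380.5 ng/mL

C₀ = Dose / Vd = 582.0 / 95.6 = 6.088 mg/L
k = ln2 / t½ = 0.693147 / 7.11 = 0.09749 h⁻¹
t / t½ = 28.44 / 7.11 = 4 half-lives
C = C₀ × (1/2)^4 = 6.088 × 0.06250 = 0.3805 mg/L
Convert: 0.3805 mg/L × 1000 = 380.5 ng/mL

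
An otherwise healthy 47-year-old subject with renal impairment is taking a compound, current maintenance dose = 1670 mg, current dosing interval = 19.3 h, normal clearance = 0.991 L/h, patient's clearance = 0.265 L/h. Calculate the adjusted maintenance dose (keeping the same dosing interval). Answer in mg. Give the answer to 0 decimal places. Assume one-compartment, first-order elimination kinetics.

To keep the same average steady-state level, dosing rate must scale with clearance.
CL ratio = 0.265 / 0.991 = 0.2674
New dose (same interval) = 1670 × 0.2674 = 446.6 mg

447 mg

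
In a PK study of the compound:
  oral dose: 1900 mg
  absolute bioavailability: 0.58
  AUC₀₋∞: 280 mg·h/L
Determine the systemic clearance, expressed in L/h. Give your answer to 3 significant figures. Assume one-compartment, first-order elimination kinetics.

CL = F·Dose / AUC = 0.58 × 1900 / 280 = 3.936 L/h

3.94 L/h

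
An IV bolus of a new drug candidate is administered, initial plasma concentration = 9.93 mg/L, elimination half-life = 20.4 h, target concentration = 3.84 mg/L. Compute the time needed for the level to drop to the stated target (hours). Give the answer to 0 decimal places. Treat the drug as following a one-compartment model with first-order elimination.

28 h

k = ln2 / t½ = 0.693147 / 20.4 = 0.03398 h⁻¹
t = ln(C₀ / C) / k = ln(9.930 / 3.84) / 0.03398
  = ln(2.586) / 0.03398 = 0.9501 / 0.03398 = 27.96 h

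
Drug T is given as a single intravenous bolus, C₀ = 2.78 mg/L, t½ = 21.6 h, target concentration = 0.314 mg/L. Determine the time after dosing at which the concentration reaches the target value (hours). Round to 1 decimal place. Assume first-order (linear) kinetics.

68.0 h

k = ln2 / t½ = 0.693147 / 21.6 = 0.03209 h⁻¹
t = ln(C₀ / C) / k = ln(2.780 / 0.314) / 0.03209
  = ln(8.854) / 0.03209 = 2.181 / 0.03209 = 67.97 h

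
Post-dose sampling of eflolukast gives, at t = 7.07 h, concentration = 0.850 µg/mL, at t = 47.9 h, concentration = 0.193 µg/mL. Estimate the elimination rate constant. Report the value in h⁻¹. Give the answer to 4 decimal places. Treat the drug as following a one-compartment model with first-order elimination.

k = ln(C₁/C₂) / (t₂ − t₁) = ln(0.850/0.193) / (47.9 − 7.07)
  = 1.483 / 40.83 = 0.03632 h⁻¹

0.0363 h⁻¹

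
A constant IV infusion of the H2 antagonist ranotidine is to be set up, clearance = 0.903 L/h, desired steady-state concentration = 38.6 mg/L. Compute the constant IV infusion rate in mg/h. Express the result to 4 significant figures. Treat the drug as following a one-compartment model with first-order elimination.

34.86 mg/h

At steady state, infusion rate R₀ = Css × CL = 38.6 × 0.9030 = 34.86 mg/h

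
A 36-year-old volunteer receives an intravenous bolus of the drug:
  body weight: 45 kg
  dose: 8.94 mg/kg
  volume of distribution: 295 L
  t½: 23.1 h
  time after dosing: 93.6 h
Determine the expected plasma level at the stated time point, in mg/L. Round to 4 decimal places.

0.0822 mg/L

Total dose = 8.94 × 45 = 402.3 mg
C₀ = Dose / Vd = 402.3 / 295 = 1.364 mg/L
k = ln2 / t½ = 0.693147 / 23.1 = 0.03001 h⁻¹
C = C₀ · e^(−k·t) = 1.364 × e^(−0.03001 × 93.6)
  = 1.364 × 0.06027 = 0.08221 mg/L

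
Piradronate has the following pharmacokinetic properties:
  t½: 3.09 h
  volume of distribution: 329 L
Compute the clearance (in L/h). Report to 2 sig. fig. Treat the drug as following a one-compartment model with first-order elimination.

74 L/h

k = ln2 / t½ = 0.693147 / 3.09 = 0.2243 h⁻¹
CL = k × Vd = 0.2243 × 329 = 73.79 L/h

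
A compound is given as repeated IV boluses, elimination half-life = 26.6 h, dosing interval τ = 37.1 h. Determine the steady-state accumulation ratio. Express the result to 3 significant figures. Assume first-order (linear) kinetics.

k = ln2 / t½ = 0.693147 / 26.6 = 0.02606 h⁻¹
e^(−kτ) = e^(−0.02606 × 37.1) = 0.3803
Accumulation ratio R = 1 / (1 − e^(−kτ)) = 1 / (1 − 0.3803) = 1.614

1.61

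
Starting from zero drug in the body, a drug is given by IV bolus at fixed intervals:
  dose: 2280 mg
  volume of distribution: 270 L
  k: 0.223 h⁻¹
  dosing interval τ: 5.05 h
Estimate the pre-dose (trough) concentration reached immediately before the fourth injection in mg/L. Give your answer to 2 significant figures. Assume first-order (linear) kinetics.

3.9 mg/L

C₀ per dose = Dose / Vd = 2280 / 270 = 8.444 mg/L
Fraction remaining after one interval: r = e^(−kτ) = e^(−0.2230 × 5.05) = 0.3243
Before dose 4, 3 doses have been given (aged 1τ, 2τ, 3τ).
C_trough = C₀ × (r + r² + … + r^3) = C₀ × r(1−r^3)/(1−r)
        = 8.444 × 0.3243 × (1 − 0.03411) / (1 − 0.3243) = 3.914 mg/L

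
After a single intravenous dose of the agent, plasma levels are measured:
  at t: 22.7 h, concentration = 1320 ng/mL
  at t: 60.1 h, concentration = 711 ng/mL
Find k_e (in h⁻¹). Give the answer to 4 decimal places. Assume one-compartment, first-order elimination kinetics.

0.0165 h⁻¹

k = ln(C₁/C₂) / (t₂ − t₁) = ln(1320/711) / (60.1 − 22.7)
  = 0.6187 / 37.40 = 0.01654 h⁻¹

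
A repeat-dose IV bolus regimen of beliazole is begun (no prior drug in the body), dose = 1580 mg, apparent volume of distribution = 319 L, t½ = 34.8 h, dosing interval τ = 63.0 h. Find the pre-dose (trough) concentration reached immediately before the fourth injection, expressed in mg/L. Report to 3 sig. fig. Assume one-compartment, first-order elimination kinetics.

1.93 mg/L

C₀ per dose = Dose / Vd = 1580 / 319 = 4.953 mg/L
k = ln2 / t½ = 0.693147 / 34.8 = 0.01992 h⁻¹
Fraction remaining after one interval: r = e^(−kτ) = e^(−0.01992 × 63.0) = 0.2851
Before dose 4, 3 doses have been given (aged 1τ, 2τ, 3τ).
C_trough = C₀ × (r + r² + … + r^3) = C₀ × r(1−r^3)/(1−r)
        = 4.953 × 0.2851 × (1 − 0.02317) / (1 − 0.2851) = 1.929 mg/L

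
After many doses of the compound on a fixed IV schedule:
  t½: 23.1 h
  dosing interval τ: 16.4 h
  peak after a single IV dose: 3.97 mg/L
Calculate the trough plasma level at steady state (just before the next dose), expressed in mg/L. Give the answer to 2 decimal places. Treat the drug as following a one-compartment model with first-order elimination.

6.24 mg/L

k = ln2 / t½ = 0.693147 / 23.1 = 0.03001 h⁻¹
e^(−kτ) = e^(−0.03001 × 16.4) = 0.6113
Accumulation ratio R = 1 / (1 − e^(−kτ)) = 1 / (1 − 0.6113) = 2.573
Steady-state trough = C₀ × R × e^(−kτ) = 3.97 × 2.573 × 0.6113 = 6.244 mg/L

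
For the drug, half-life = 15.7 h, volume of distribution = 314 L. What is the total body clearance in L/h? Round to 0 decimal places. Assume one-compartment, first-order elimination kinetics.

14 L/h

k = ln2 / t½ = 0.693147 / 15.7 = 0.04415 h⁻¹
CL = k × Vd = 0.04415 × 314 = 13.86 L/h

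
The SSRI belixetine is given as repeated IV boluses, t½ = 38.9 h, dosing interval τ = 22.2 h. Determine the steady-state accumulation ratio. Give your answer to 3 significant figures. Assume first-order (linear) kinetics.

k = ln2 / t½ = 0.693147 / 38.9 = 0.01782 h⁻¹
e^(−kτ) = e^(−0.01782 × 22.2) = 0.6733
Accumulation ratio R = 1 / (1 − e^(−kτ)) = 1 / (1 − 0.6733) = 3.061

3.06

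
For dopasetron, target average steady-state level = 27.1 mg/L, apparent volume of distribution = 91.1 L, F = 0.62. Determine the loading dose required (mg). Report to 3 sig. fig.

3980 mg

LD = Css × Vd / F = 27.1 × 91.1 / 0.62 = 3982 mg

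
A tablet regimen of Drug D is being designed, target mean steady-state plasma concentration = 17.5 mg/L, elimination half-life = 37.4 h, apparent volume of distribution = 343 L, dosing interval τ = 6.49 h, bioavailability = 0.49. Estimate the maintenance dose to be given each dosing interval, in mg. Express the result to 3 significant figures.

k = ln2 / t½ = 0.693147 / 37.4 = 0.01853 h⁻¹
CL = k × Vd = 0.01853 × 343 = 6.356 L/h
At steady state, F × (Dose/τ) = Css × CL.
Dose = Css × CL × τ / F = 17.5 × 6.356 × 6.49 / 0.49 = 1473 mg

1470 mg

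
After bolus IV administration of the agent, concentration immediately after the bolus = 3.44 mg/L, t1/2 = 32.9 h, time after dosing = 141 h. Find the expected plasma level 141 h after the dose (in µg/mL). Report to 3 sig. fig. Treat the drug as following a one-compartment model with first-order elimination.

0.176 µg/mL

k = ln2 / t½ = 0.693147 / 32.9 = 0.02107 h⁻¹
C = C₀ · e^(−k·t) = 3.440 × e^(−0.02107 × 141)
  = 3.440 × 0.05126 = 0.1763 mg/L
(0.1763 mg/L = 0.1763 µg/mL)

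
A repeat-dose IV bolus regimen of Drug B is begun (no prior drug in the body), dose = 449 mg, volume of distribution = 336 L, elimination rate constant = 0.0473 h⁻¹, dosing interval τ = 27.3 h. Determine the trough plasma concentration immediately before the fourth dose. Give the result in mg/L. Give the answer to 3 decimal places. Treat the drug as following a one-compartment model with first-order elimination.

C₀ per dose = Dose / Vd = 449 / 336 = 1.336 mg/L
Fraction remaining after one interval: r = e^(−kτ) = e^(−0.04730 × 27.3) = 0.2749
Before dose 4, 3 doses have been given (aged 1τ, 2τ, 3τ).
C_trough = C₀ × (r + r² + … + r^3) = C₀ × r(1−r^3)/(1−r)
        = 1.336 × 0.2749 × (1 − 0.02077) / (1 − 0.2749) = 0.4960 mg/L

0.496 mg/L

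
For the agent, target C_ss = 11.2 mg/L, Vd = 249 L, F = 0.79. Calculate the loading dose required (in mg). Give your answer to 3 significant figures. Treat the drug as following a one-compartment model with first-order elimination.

3530 mg

LD = Css × Vd / F = 11.2 × 249 / 0.79 = 3530 mg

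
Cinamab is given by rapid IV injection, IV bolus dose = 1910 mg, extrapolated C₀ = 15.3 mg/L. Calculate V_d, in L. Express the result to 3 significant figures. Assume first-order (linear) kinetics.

Vd = Dose / C₀ = 1910 / 15.3 = 124.8 L

125 L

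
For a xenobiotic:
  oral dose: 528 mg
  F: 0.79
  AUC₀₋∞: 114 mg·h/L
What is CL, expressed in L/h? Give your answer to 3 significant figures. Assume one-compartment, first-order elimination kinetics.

3.66 L/h

CL = F·Dose / AUC = 0.79 × 528 / 114 = 3.659 L/h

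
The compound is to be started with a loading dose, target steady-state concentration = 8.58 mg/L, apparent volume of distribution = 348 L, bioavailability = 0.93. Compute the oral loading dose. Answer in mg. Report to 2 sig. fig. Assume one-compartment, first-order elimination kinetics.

3200 mg

LD = Css × Vd / F = 8.58 × 348 / 0.93 = 3211 mg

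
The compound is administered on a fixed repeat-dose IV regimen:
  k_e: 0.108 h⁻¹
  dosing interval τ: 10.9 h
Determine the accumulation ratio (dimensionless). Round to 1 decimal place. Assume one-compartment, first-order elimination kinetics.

e^(−kτ) = e^(−0.1080 × 10.9) = 0.3081
Accumulation ratio R = 1 / (1 − e^(−kτ)) = 1 / (1 − 0.3081) = 1.445

1.4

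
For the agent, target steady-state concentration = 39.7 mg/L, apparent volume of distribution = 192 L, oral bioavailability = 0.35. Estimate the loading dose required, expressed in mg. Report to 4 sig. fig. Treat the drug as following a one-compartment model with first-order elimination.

LD = Css × Vd / F = 39.7 × 192 / 0.35 = 21780 mg

21780 mg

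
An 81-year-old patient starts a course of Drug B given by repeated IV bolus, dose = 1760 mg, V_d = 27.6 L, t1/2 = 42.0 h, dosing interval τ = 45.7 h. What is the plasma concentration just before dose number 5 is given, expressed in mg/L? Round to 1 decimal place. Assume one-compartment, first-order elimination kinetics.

C₀ per dose = Dose / Vd = 1760 / 27.6 = 63.77 mg/L
k = ln2 / t½ = 0.693147 / 42.0 = 0.01650 h⁻¹
Fraction remaining after one interval: r = e^(−kτ) = e^(−0.01650 × 45.7) = 0.4705
Before dose 5, 4 doses have been given (aged 1τ, 2τ, 3τ, 4τ).
C_trough = C₀ × (r + r² + … + r^4) = C₀ × r(1−r^4)/(1−r)
        = 63.77 × 0.4705 × (1 − 0.04900) / (1 − 0.4705) = 53.89 mg/L

53.9 mg/L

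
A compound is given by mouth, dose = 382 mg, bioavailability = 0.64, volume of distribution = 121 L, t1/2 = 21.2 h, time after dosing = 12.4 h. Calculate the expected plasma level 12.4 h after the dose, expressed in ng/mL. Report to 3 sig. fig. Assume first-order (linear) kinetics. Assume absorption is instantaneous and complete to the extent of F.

1350 ng/mL

Amount reaching circulation = F × Dose = 0.64 × 382.0 = 244.5 mg
C₀ = F·Dose / Vd = 244.5 / 121 = 2.021 mg/L
k = ln2 / t½ = 0.693147 / 21.2 = 0.03270 h⁻¹
C = C₀ · e^(−k·t) = 2.021 × e^(−0.03270 × 12.4)
  = 2.021 × 0.6667 = 1.347 mg/L
Convert: 1.347 mg/L × 1000 = 1347 ng/mL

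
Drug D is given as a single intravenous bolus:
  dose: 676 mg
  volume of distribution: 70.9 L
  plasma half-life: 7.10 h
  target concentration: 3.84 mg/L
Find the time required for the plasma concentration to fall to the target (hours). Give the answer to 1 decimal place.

9.3 h

C₀ = Dose / Vd = 676.0 / 70.9 = 9.535 mg/L
k = ln2 / t½ = 0.693147 / 7.10 = 0.09763 h⁻¹
t = ln(C₀ / C) / k = ln(9.535 / 3.84) / 0.09763
  = ln(2.483) / 0.09763 = 0.9095 / 0.09763 = 9.316 h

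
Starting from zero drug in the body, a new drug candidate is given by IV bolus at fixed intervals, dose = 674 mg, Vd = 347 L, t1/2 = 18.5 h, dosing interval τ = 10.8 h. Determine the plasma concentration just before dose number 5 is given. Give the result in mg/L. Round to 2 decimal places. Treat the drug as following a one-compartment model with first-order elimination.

C₀ per dose = Dose / Vd = 674 / 347 = 1.942 mg/L
k = ln2 / t½ = 0.693147 / 18.5 = 0.03747 h⁻¹
Fraction remaining after one interval: r = e^(−kτ) = e^(−0.03747 × 10.8) = 0.6672
Before dose 5, 4 doses have been given (aged 1τ, 2τ, 3τ, 4τ).
C_trough = C₀ × (r + r² + … + r^4) = C₀ × r(1−r^4)/(1−r)
        = 1.942 × 0.6672 × (1 − 0.1982) / (1 − 0.6672) = 3.122 mg/L

3.12 mg/L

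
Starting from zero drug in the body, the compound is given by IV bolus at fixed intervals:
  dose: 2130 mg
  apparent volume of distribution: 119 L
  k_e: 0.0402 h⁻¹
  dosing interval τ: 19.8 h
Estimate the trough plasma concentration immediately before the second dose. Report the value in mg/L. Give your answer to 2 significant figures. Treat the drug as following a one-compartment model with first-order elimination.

8.1 mg/L

C₀ per dose = Dose / Vd = 2130 / 119 = 17.90 mg/L
Fraction remaining after one interval: r = e^(−kτ) = e^(−0.04020 × 19.8) = 0.4511
Before dose 2, 1 dose has been given (aged 1τ).
C_trough = C₀ × r = 17.90 × 0.4511 = 8.075 mg/L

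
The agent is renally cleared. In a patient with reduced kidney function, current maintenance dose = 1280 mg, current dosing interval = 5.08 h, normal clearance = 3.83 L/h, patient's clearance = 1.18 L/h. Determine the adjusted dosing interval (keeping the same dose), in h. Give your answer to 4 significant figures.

16.49 h

To keep the same average steady-state level, dosing rate must scale with clearance.
CL ratio = 1.18 / 3.83 = 0.3081
New interval (same dose) = 5.08 / 0.3081 = 16.49 h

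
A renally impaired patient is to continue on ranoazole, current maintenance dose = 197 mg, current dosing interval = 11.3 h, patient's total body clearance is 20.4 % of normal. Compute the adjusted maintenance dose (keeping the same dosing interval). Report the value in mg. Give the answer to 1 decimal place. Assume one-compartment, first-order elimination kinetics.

40.2 mg

To keep the same average steady-state level, dosing rate must scale with clearance.
CL ratio = 20.4 / 100 = 0.2040
New dose (same interval) = 197 × 0.2040 = 40.19 mg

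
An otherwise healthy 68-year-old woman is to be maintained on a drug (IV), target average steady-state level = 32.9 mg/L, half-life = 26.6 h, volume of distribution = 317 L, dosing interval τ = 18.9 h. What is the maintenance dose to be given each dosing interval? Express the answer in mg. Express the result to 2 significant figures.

5100 mg

k = ln2 / t½ = 0.693147 / 26.6 = 0.02606 h⁻¹
CL = k × Vd = 0.02606 × 317 = 8.261 L/h
At steady state, Dose/τ = Css × CL.
Dose = Css × CL × τ = 32.9 × 8.261 × 18.9 = 5137 mg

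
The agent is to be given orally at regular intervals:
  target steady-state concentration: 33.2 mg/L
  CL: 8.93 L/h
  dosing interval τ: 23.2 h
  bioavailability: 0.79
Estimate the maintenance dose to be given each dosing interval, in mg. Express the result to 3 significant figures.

At steady state, F × (Dose/τ) = Css × CL.
Dose = Css × CL × τ / F = 33.2 × 8.930 × 23.2 / 0.79 = 8707 mg

8710 mg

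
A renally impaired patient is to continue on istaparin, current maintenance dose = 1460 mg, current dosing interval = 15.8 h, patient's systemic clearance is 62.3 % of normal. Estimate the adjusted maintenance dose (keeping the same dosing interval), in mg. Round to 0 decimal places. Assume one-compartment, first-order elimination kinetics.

To keep the same average steady-state level, dosing rate must scale with clearance.
CL ratio = 62.3 / 100 = 0.6230
New dose (same interval) = 1460 × 0.6230 = 909.6 mg

910 mg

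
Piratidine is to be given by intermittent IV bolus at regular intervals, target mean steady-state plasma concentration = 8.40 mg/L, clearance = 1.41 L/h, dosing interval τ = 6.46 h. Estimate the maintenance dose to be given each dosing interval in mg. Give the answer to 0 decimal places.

At steady state, Dose/τ = Css × CL.
Dose = Css × CL × τ = 8.40 × 1.410 × 6.46 = 76.51 mg

77 mg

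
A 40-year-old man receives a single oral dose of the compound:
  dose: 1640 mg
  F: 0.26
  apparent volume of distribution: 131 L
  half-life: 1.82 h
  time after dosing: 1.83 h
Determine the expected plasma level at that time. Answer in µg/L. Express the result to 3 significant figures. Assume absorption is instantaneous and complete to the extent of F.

1620 µg/L

Amount reaching circulation = F × Dose = 0.26 × 1640 = 426.4 mg
C₀ = F·Dose / Vd = 426.4 / 131 = 3.255 mg/L
k = ln2 / t½ = 0.693147 / 1.82 = 0.3809 h⁻¹
C = C₀ · e^(−k·t) = 3.255 × e^(−0.3809 × 1.83)
  = 3.255 × 0.4981 = 1.621 mg/L
Convert: 1.621 mg/L × 1000 = 1621 µg/L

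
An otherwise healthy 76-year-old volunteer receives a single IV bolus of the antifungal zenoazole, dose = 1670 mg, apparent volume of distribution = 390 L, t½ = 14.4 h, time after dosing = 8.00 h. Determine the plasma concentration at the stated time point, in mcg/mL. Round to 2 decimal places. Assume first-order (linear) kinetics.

C₀ = Dose / Vd = 1670 / 390 = 4.282 mg/L
k = ln2 / t½ = 0.693147 / 14.4 = 0.04814 h⁻¹
C = C₀ · e^(−k·t) = 4.282 × e^(−0.04814 × 8.00)
  = 4.282 × 0.6804 = 2.913 mg/L
(2.913 mg/L = 2.913 mcg/mL)

2.91 mcg/mL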